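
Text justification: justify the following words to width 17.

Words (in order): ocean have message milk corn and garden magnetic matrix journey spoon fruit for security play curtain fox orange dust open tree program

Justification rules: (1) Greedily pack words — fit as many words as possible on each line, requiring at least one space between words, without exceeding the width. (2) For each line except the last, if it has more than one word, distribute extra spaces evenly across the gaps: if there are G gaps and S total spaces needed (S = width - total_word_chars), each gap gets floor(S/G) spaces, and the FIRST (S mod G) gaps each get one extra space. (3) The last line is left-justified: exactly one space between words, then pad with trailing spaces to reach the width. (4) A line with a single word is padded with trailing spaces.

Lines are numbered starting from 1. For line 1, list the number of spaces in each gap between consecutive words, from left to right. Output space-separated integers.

Answer: 8

Derivation:
Line 1: ['ocean', 'have'] (min_width=10, slack=7)
Line 2: ['message', 'milk', 'corn'] (min_width=17, slack=0)
Line 3: ['and', 'garden'] (min_width=10, slack=7)
Line 4: ['magnetic', 'matrix'] (min_width=15, slack=2)
Line 5: ['journey', 'spoon'] (min_width=13, slack=4)
Line 6: ['fruit', 'for'] (min_width=9, slack=8)
Line 7: ['security', 'play'] (min_width=13, slack=4)
Line 8: ['curtain', 'fox'] (min_width=11, slack=6)
Line 9: ['orange', 'dust', 'open'] (min_width=16, slack=1)
Line 10: ['tree', 'program'] (min_width=12, slack=5)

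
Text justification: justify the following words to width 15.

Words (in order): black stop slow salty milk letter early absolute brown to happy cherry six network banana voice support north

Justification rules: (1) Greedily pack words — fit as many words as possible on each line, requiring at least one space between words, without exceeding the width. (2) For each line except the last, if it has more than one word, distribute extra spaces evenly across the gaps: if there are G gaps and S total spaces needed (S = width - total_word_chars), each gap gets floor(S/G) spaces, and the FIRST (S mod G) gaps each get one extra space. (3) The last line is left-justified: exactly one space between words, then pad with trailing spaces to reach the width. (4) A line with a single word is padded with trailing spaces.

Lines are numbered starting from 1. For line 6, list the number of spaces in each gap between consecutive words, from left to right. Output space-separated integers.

Line 1: ['black', 'stop', 'slow'] (min_width=15, slack=0)
Line 2: ['salty', 'milk'] (min_width=10, slack=5)
Line 3: ['letter', 'early'] (min_width=12, slack=3)
Line 4: ['absolute', 'brown'] (min_width=14, slack=1)
Line 5: ['to', 'happy', 'cherry'] (min_width=15, slack=0)
Line 6: ['six', 'network'] (min_width=11, slack=4)
Line 7: ['banana', 'voice'] (min_width=12, slack=3)
Line 8: ['support', 'north'] (min_width=13, slack=2)

Answer: 5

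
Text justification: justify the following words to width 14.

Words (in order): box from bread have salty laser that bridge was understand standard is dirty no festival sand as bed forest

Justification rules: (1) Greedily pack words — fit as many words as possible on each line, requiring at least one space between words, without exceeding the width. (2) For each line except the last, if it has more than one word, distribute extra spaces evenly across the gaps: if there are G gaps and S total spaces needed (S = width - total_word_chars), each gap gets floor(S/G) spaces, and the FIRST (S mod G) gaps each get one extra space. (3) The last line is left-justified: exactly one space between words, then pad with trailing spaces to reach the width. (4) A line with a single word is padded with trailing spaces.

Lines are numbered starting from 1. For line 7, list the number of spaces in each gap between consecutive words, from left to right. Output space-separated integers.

Line 1: ['box', 'from', 'bread'] (min_width=14, slack=0)
Line 2: ['have', 'salty'] (min_width=10, slack=4)
Line 3: ['laser', 'that'] (min_width=10, slack=4)
Line 4: ['bridge', 'was'] (min_width=10, slack=4)
Line 5: ['understand'] (min_width=10, slack=4)
Line 6: ['standard', 'is'] (min_width=11, slack=3)
Line 7: ['dirty', 'no'] (min_width=8, slack=6)
Line 8: ['festival', 'sand'] (min_width=13, slack=1)
Line 9: ['as', 'bed', 'forest'] (min_width=13, slack=1)

Answer: 7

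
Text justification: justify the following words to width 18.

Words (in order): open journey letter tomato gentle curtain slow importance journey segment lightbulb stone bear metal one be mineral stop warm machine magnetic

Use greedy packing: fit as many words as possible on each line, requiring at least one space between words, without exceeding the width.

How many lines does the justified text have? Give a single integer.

Answer: 9

Derivation:
Line 1: ['open', 'journey'] (min_width=12, slack=6)
Line 2: ['letter', 'tomato'] (min_width=13, slack=5)
Line 3: ['gentle', 'curtain'] (min_width=14, slack=4)
Line 4: ['slow', 'importance'] (min_width=15, slack=3)
Line 5: ['journey', 'segment'] (min_width=15, slack=3)
Line 6: ['lightbulb', 'stone'] (min_width=15, slack=3)
Line 7: ['bear', 'metal', 'one', 'be'] (min_width=17, slack=1)
Line 8: ['mineral', 'stop', 'warm'] (min_width=17, slack=1)
Line 9: ['machine', 'magnetic'] (min_width=16, slack=2)
Total lines: 9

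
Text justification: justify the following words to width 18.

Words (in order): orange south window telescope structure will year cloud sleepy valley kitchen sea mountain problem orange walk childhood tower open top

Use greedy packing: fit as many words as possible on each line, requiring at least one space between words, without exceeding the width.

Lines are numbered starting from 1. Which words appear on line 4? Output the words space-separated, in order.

Answer: year cloud sleepy

Derivation:
Line 1: ['orange', 'south'] (min_width=12, slack=6)
Line 2: ['window', 'telescope'] (min_width=16, slack=2)
Line 3: ['structure', 'will'] (min_width=14, slack=4)
Line 4: ['year', 'cloud', 'sleepy'] (min_width=17, slack=1)
Line 5: ['valley', 'kitchen', 'sea'] (min_width=18, slack=0)
Line 6: ['mountain', 'problem'] (min_width=16, slack=2)
Line 7: ['orange', 'walk'] (min_width=11, slack=7)
Line 8: ['childhood', 'tower'] (min_width=15, slack=3)
Line 9: ['open', 'top'] (min_width=8, slack=10)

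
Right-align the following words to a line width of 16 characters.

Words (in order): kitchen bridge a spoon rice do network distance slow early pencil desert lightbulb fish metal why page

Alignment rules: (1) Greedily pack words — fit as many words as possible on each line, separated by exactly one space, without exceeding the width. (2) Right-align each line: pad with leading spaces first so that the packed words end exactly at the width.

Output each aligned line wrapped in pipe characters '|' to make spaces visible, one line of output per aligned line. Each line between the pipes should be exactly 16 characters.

Line 1: ['kitchen', 'bridge', 'a'] (min_width=16, slack=0)
Line 2: ['spoon', 'rice', 'do'] (min_width=13, slack=3)
Line 3: ['network', 'distance'] (min_width=16, slack=0)
Line 4: ['slow', 'early'] (min_width=10, slack=6)
Line 5: ['pencil', 'desert'] (min_width=13, slack=3)
Line 6: ['lightbulb', 'fish'] (min_width=14, slack=2)
Line 7: ['metal', 'why', 'page'] (min_width=14, slack=2)

Answer: |kitchen bridge a|
|   spoon rice do|
|network distance|
|      slow early|
|   pencil desert|
|  lightbulb fish|
|  metal why page|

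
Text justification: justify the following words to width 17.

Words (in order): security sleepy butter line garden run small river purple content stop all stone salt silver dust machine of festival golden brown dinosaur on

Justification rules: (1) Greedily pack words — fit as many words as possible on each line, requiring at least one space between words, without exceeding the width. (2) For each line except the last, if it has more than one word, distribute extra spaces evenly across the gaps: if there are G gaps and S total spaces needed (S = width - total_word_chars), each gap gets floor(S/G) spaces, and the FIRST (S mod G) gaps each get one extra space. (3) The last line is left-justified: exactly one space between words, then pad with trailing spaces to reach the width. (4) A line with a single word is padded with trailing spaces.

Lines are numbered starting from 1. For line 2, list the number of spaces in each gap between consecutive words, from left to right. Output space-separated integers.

Answer: 7

Derivation:
Line 1: ['security', 'sleepy'] (min_width=15, slack=2)
Line 2: ['butter', 'line'] (min_width=11, slack=6)
Line 3: ['garden', 'run', 'small'] (min_width=16, slack=1)
Line 4: ['river', 'purple'] (min_width=12, slack=5)
Line 5: ['content', 'stop', 'all'] (min_width=16, slack=1)
Line 6: ['stone', 'salt', 'silver'] (min_width=17, slack=0)
Line 7: ['dust', 'machine', 'of'] (min_width=15, slack=2)
Line 8: ['festival', 'golden'] (min_width=15, slack=2)
Line 9: ['brown', 'dinosaur', 'on'] (min_width=17, slack=0)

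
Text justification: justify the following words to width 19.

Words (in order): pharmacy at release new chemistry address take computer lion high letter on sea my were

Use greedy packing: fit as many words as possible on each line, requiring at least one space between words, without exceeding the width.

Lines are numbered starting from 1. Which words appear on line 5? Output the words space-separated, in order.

Answer: letter on sea my

Derivation:
Line 1: ['pharmacy', 'at', 'release'] (min_width=19, slack=0)
Line 2: ['new', 'chemistry'] (min_width=13, slack=6)
Line 3: ['address', 'take'] (min_width=12, slack=7)
Line 4: ['computer', 'lion', 'high'] (min_width=18, slack=1)
Line 5: ['letter', 'on', 'sea', 'my'] (min_width=16, slack=3)
Line 6: ['were'] (min_width=4, slack=15)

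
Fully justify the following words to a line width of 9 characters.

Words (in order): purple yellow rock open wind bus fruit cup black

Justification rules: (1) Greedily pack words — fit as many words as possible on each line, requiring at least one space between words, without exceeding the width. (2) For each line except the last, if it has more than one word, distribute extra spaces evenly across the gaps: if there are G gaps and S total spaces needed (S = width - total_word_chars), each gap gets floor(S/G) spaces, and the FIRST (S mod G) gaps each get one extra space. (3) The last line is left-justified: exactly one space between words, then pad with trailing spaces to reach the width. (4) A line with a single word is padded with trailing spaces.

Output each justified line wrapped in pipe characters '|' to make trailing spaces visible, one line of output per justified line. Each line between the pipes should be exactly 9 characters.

Line 1: ['purple'] (min_width=6, slack=3)
Line 2: ['yellow'] (min_width=6, slack=3)
Line 3: ['rock', 'open'] (min_width=9, slack=0)
Line 4: ['wind', 'bus'] (min_width=8, slack=1)
Line 5: ['fruit', 'cup'] (min_width=9, slack=0)
Line 6: ['black'] (min_width=5, slack=4)

Answer: |purple   |
|yellow   |
|rock open|
|wind  bus|
|fruit cup|
|black    |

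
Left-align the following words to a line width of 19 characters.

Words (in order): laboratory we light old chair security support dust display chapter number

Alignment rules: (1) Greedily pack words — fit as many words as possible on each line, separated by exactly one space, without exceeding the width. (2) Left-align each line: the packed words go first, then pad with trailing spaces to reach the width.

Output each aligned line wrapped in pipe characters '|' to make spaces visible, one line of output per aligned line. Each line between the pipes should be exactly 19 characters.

Line 1: ['laboratory', 'we', 'light'] (min_width=19, slack=0)
Line 2: ['old', 'chair', 'security'] (min_width=18, slack=1)
Line 3: ['support', 'dust'] (min_width=12, slack=7)
Line 4: ['display', 'chapter'] (min_width=15, slack=4)
Line 5: ['number'] (min_width=6, slack=13)

Answer: |laboratory we light|
|old chair security |
|support dust       |
|display chapter    |
|number             |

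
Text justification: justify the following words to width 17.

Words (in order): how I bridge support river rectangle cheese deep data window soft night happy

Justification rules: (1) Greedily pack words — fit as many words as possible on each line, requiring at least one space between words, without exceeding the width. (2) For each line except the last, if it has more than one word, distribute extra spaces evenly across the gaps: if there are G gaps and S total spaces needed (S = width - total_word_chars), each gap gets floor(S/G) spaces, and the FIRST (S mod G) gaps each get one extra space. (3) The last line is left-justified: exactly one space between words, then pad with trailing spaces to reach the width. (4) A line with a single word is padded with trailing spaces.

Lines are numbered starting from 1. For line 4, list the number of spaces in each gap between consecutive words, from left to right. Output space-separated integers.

Line 1: ['how', 'I', 'bridge'] (min_width=12, slack=5)
Line 2: ['support', 'river'] (min_width=13, slack=4)
Line 3: ['rectangle', 'cheese'] (min_width=16, slack=1)
Line 4: ['deep', 'data', 'window'] (min_width=16, slack=1)
Line 5: ['soft', 'night', 'happy'] (min_width=16, slack=1)

Answer: 2 1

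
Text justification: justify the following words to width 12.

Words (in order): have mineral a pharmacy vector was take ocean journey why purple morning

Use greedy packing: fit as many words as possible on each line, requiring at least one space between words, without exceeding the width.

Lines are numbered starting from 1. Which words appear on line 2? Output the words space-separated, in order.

Answer: a pharmacy

Derivation:
Line 1: ['have', 'mineral'] (min_width=12, slack=0)
Line 2: ['a', 'pharmacy'] (min_width=10, slack=2)
Line 3: ['vector', 'was'] (min_width=10, slack=2)
Line 4: ['take', 'ocean'] (min_width=10, slack=2)
Line 5: ['journey', 'why'] (min_width=11, slack=1)
Line 6: ['purple'] (min_width=6, slack=6)
Line 7: ['morning'] (min_width=7, slack=5)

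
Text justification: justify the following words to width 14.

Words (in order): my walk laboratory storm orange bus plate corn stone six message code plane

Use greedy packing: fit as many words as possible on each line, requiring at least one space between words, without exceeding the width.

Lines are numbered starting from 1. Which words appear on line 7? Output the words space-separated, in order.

Line 1: ['my', 'walk'] (min_width=7, slack=7)
Line 2: ['laboratory'] (min_width=10, slack=4)
Line 3: ['storm', 'orange'] (min_width=12, slack=2)
Line 4: ['bus', 'plate', 'corn'] (min_width=14, slack=0)
Line 5: ['stone', 'six'] (min_width=9, slack=5)
Line 6: ['message', 'code'] (min_width=12, slack=2)
Line 7: ['plane'] (min_width=5, slack=9)

Answer: plane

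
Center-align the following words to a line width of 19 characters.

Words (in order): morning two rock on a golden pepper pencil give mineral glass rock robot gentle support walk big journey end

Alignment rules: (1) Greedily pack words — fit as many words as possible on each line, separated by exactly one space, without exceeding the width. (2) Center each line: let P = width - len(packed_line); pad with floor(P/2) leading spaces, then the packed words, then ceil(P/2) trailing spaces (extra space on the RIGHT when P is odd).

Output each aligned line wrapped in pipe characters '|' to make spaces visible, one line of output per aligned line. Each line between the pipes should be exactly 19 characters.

Line 1: ['morning', 'two', 'rock', 'on'] (min_width=19, slack=0)
Line 2: ['a', 'golden', 'pepper'] (min_width=15, slack=4)
Line 3: ['pencil', 'give', 'mineral'] (min_width=19, slack=0)
Line 4: ['glass', 'rock', 'robot'] (min_width=16, slack=3)
Line 5: ['gentle', 'support', 'walk'] (min_width=19, slack=0)
Line 6: ['big', 'journey', 'end'] (min_width=15, slack=4)

Answer: |morning two rock on|
|  a golden pepper  |
|pencil give mineral|
| glass rock robot  |
|gentle support walk|
|  big journey end  |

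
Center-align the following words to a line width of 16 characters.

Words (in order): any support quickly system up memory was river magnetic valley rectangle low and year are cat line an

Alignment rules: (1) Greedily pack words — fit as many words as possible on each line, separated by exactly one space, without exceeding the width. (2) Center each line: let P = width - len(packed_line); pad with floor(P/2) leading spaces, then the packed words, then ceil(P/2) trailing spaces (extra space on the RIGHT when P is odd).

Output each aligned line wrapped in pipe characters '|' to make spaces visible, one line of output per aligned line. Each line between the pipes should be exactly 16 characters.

Answer: |  any support   |
| quickly system |
| up memory was  |
| river magnetic |
|valley rectangle|
|low and year are|
|  cat line an   |

Derivation:
Line 1: ['any', 'support'] (min_width=11, slack=5)
Line 2: ['quickly', 'system'] (min_width=14, slack=2)
Line 3: ['up', 'memory', 'was'] (min_width=13, slack=3)
Line 4: ['river', 'magnetic'] (min_width=14, slack=2)
Line 5: ['valley', 'rectangle'] (min_width=16, slack=0)
Line 6: ['low', 'and', 'year', 'are'] (min_width=16, slack=0)
Line 7: ['cat', 'line', 'an'] (min_width=11, slack=5)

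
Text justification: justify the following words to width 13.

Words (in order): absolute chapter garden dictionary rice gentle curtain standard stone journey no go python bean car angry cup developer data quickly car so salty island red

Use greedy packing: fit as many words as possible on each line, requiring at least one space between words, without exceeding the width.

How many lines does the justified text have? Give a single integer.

Answer: 15

Derivation:
Line 1: ['absolute'] (min_width=8, slack=5)
Line 2: ['chapter'] (min_width=7, slack=6)
Line 3: ['garden'] (min_width=6, slack=7)
Line 4: ['dictionary'] (min_width=10, slack=3)
Line 5: ['rice', 'gentle'] (min_width=11, slack=2)
Line 6: ['curtain'] (min_width=7, slack=6)
Line 7: ['standard'] (min_width=8, slack=5)
Line 8: ['stone', 'journey'] (min_width=13, slack=0)
Line 9: ['no', 'go', 'python'] (min_width=12, slack=1)
Line 10: ['bean', 'car'] (min_width=8, slack=5)
Line 11: ['angry', 'cup'] (min_width=9, slack=4)
Line 12: ['developer'] (min_width=9, slack=4)
Line 13: ['data', 'quickly'] (min_width=12, slack=1)
Line 14: ['car', 'so', 'salty'] (min_width=12, slack=1)
Line 15: ['island', 'red'] (min_width=10, slack=3)
Total lines: 15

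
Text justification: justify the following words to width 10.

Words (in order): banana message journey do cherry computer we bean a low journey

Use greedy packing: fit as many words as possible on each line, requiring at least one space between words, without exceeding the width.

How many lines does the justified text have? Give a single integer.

Line 1: ['banana'] (min_width=6, slack=4)
Line 2: ['message'] (min_width=7, slack=3)
Line 3: ['journey', 'do'] (min_width=10, slack=0)
Line 4: ['cherry'] (min_width=6, slack=4)
Line 5: ['computer'] (min_width=8, slack=2)
Line 6: ['we', 'bean', 'a'] (min_width=9, slack=1)
Line 7: ['low'] (min_width=3, slack=7)
Line 8: ['journey'] (min_width=7, slack=3)
Total lines: 8

Answer: 8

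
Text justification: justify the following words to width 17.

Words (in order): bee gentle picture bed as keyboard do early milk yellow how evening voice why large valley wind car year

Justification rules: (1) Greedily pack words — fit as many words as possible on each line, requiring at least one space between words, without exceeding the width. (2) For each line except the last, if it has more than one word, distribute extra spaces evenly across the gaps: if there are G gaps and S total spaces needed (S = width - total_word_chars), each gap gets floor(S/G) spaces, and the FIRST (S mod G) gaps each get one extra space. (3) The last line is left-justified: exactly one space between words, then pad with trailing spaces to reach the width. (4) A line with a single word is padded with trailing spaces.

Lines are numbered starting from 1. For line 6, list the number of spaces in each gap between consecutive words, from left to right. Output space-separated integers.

Line 1: ['bee', 'gentle'] (min_width=10, slack=7)
Line 2: ['picture', 'bed', 'as'] (min_width=14, slack=3)
Line 3: ['keyboard', 'do', 'early'] (min_width=17, slack=0)
Line 4: ['milk', 'yellow', 'how'] (min_width=15, slack=2)
Line 5: ['evening', 'voice', 'why'] (min_width=17, slack=0)
Line 6: ['large', 'valley', 'wind'] (min_width=17, slack=0)
Line 7: ['car', 'year'] (min_width=8, slack=9)

Answer: 1 1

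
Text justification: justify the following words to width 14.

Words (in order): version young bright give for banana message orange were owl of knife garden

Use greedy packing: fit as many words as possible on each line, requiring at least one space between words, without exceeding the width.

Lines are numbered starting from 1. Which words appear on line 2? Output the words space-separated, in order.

Line 1: ['version', 'young'] (min_width=13, slack=1)
Line 2: ['bright', 'give'] (min_width=11, slack=3)
Line 3: ['for', 'banana'] (min_width=10, slack=4)
Line 4: ['message', 'orange'] (min_width=14, slack=0)
Line 5: ['were', 'owl', 'of'] (min_width=11, slack=3)
Line 6: ['knife', 'garden'] (min_width=12, slack=2)

Answer: bright give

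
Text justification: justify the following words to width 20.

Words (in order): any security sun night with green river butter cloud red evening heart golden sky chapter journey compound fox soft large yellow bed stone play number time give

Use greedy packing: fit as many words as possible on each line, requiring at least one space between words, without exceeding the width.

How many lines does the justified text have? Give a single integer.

Answer: 9

Derivation:
Line 1: ['any', 'security', 'sun'] (min_width=16, slack=4)
Line 2: ['night', 'with', 'green'] (min_width=16, slack=4)
Line 3: ['river', 'butter', 'cloud'] (min_width=18, slack=2)
Line 4: ['red', 'evening', 'heart'] (min_width=17, slack=3)
Line 5: ['golden', 'sky', 'chapter'] (min_width=18, slack=2)
Line 6: ['journey', 'compound', 'fox'] (min_width=20, slack=0)
Line 7: ['soft', 'large', 'yellow'] (min_width=17, slack=3)
Line 8: ['bed', 'stone', 'play'] (min_width=14, slack=6)
Line 9: ['number', 'time', 'give'] (min_width=16, slack=4)
Total lines: 9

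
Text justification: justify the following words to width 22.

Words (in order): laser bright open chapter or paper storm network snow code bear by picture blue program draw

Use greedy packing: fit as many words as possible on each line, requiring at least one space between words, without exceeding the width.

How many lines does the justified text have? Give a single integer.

Line 1: ['laser', 'bright', 'open'] (min_width=17, slack=5)
Line 2: ['chapter', 'or', 'paper', 'storm'] (min_width=22, slack=0)
Line 3: ['network', 'snow', 'code', 'bear'] (min_width=22, slack=0)
Line 4: ['by', 'picture', 'blue'] (min_width=15, slack=7)
Line 5: ['program', 'draw'] (min_width=12, slack=10)
Total lines: 5

Answer: 5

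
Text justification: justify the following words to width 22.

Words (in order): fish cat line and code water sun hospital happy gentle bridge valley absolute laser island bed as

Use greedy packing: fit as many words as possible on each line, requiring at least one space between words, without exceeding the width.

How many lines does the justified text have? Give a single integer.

Line 1: ['fish', 'cat', 'line', 'and', 'code'] (min_width=22, slack=0)
Line 2: ['water', 'sun', 'hospital'] (min_width=18, slack=4)
Line 3: ['happy', 'gentle', 'bridge'] (min_width=19, slack=3)
Line 4: ['valley', 'absolute', 'laser'] (min_width=21, slack=1)
Line 5: ['island', 'bed', 'as'] (min_width=13, slack=9)
Total lines: 5

Answer: 5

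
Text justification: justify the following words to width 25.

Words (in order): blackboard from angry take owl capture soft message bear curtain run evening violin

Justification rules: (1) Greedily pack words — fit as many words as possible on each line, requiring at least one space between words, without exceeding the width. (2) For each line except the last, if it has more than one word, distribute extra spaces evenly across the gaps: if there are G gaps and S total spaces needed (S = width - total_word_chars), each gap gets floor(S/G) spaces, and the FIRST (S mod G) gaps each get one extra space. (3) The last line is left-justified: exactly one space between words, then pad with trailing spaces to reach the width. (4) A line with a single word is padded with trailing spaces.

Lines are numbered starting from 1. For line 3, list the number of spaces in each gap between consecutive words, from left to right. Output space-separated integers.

Answer: 2 1 1

Derivation:
Line 1: ['blackboard', 'from', 'angry'] (min_width=21, slack=4)
Line 2: ['take', 'owl', 'capture', 'soft'] (min_width=21, slack=4)
Line 3: ['message', 'bear', 'curtain', 'run'] (min_width=24, slack=1)
Line 4: ['evening', 'violin'] (min_width=14, slack=11)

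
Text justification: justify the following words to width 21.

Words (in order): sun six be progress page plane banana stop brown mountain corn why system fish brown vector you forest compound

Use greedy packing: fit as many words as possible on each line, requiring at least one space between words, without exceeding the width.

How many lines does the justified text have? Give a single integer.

Answer: 6

Derivation:
Line 1: ['sun', 'six', 'be', 'progress'] (min_width=19, slack=2)
Line 2: ['page', 'plane', 'banana'] (min_width=17, slack=4)
Line 3: ['stop', 'brown', 'mountain'] (min_width=19, slack=2)
Line 4: ['corn', 'why', 'system', 'fish'] (min_width=20, slack=1)
Line 5: ['brown', 'vector', 'you'] (min_width=16, slack=5)
Line 6: ['forest', 'compound'] (min_width=15, slack=6)
Total lines: 6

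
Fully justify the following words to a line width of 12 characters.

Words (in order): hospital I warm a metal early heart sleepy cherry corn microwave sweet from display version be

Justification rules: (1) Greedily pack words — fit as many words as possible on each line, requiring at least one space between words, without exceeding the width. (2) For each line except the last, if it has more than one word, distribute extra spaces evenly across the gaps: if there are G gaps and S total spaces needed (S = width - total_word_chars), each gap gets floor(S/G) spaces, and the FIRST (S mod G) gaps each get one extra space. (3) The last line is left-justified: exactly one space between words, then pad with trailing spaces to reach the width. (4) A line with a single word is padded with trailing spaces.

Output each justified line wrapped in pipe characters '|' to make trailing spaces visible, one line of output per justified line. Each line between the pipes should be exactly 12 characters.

Answer: |hospital   I|
|warm a metal|
|early  heart|
|sleepy      |
|cherry  corn|
|microwave   |
|sweet   from|
|display     |
|version be  |

Derivation:
Line 1: ['hospital', 'I'] (min_width=10, slack=2)
Line 2: ['warm', 'a', 'metal'] (min_width=12, slack=0)
Line 3: ['early', 'heart'] (min_width=11, slack=1)
Line 4: ['sleepy'] (min_width=6, slack=6)
Line 5: ['cherry', 'corn'] (min_width=11, slack=1)
Line 6: ['microwave'] (min_width=9, slack=3)
Line 7: ['sweet', 'from'] (min_width=10, slack=2)
Line 8: ['display'] (min_width=7, slack=5)
Line 9: ['version', 'be'] (min_width=10, slack=2)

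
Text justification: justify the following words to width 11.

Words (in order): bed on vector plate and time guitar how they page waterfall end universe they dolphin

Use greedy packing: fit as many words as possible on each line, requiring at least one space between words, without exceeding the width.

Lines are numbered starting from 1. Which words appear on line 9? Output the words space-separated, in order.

Line 1: ['bed', 'on'] (min_width=6, slack=5)
Line 2: ['vector'] (min_width=6, slack=5)
Line 3: ['plate', 'and'] (min_width=9, slack=2)
Line 4: ['time', 'guitar'] (min_width=11, slack=0)
Line 5: ['how', 'they'] (min_width=8, slack=3)
Line 6: ['page'] (min_width=4, slack=7)
Line 7: ['waterfall'] (min_width=9, slack=2)
Line 8: ['end'] (min_width=3, slack=8)
Line 9: ['universe'] (min_width=8, slack=3)
Line 10: ['they'] (min_width=4, slack=7)
Line 11: ['dolphin'] (min_width=7, slack=4)

Answer: universe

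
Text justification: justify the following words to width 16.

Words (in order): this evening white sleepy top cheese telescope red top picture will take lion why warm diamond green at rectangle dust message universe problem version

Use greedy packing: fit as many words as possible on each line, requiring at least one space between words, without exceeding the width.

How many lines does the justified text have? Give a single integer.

Answer: 10

Derivation:
Line 1: ['this', 'evening'] (min_width=12, slack=4)
Line 2: ['white', 'sleepy', 'top'] (min_width=16, slack=0)
Line 3: ['cheese', 'telescope'] (min_width=16, slack=0)
Line 4: ['red', 'top', 'picture'] (min_width=15, slack=1)
Line 5: ['will', 'take', 'lion'] (min_width=14, slack=2)
Line 6: ['why', 'warm', 'diamond'] (min_width=16, slack=0)
Line 7: ['green', 'at'] (min_width=8, slack=8)
Line 8: ['rectangle', 'dust'] (min_width=14, slack=2)
Line 9: ['message', 'universe'] (min_width=16, slack=0)
Line 10: ['problem', 'version'] (min_width=15, slack=1)
Total lines: 10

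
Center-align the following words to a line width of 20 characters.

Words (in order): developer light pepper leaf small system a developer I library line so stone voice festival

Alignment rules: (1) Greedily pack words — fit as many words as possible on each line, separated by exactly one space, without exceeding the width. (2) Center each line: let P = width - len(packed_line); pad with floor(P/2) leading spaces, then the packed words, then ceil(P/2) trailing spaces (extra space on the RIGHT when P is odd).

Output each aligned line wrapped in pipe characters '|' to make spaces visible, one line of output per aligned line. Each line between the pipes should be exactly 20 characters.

Answer: |  developer light   |
| pepper leaf small  |
|system a developer I|
|  library line so   |
|stone voice festival|

Derivation:
Line 1: ['developer', 'light'] (min_width=15, slack=5)
Line 2: ['pepper', 'leaf', 'small'] (min_width=17, slack=3)
Line 3: ['system', 'a', 'developer', 'I'] (min_width=20, slack=0)
Line 4: ['library', 'line', 'so'] (min_width=15, slack=5)
Line 5: ['stone', 'voice', 'festival'] (min_width=20, slack=0)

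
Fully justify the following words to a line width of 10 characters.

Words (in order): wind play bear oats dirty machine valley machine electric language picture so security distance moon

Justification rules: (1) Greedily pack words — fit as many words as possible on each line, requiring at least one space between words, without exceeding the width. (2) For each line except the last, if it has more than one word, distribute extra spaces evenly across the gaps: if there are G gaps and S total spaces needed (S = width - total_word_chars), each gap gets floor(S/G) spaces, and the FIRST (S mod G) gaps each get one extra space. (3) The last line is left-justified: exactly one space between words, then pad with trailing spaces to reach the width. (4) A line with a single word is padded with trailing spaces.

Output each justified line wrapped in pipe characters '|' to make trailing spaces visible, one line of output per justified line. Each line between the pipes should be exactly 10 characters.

Line 1: ['wind', 'play'] (min_width=9, slack=1)
Line 2: ['bear', 'oats'] (min_width=9, slack=1)
Line 3: ['dirty'] (min_width=5, slack=5)
Line 4: ['machine'] (min_width=7, slack=3)
Line 5: ['valley'] (min_width=6, slack=4)
Line 6: ['machine'] (min_width=7, slack=3)
Line 7: ['electric'] (min_width=8, slack=2)
Line 8: ['language'] (min_width=8, slack=2)
Line 9: ['picture', 'so'] (min_width=10, slack=0)
Line 10: ['security'] (min_width=8, slack=2)
Line 11: ['distance'] (min_width=8, slack=2)
Line 12: ['moon'] (min_width=4, slack=6)

Answer: |wind  play|
|bear  oats|
|dirty     |
|machine   |
|valley    |
|machine   |
|electric  |
|language  |
|picture so|
|security  |
|distance  |
|moon      |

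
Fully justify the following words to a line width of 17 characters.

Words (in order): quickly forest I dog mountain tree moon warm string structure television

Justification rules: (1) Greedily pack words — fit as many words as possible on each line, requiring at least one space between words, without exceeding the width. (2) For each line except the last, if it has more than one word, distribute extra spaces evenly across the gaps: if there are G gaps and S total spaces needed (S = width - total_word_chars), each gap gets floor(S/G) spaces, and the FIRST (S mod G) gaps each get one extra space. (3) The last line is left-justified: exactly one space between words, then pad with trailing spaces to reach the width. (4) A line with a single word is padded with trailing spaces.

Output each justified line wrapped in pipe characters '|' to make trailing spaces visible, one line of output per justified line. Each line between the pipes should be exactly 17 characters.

Answer: |quickly  forest I|
|dog mountain tree|
|moon  warm string|
|structure        |
|television       |

Derivation:
Line 1: ['quickly', 'forest', 'I'] (min_width=16, slack=1)
Line 2: ['dog', 'mountain', 'tree'] (min_width=17, slack=0)
Line 3: ['moon', 'warm', 'string'] (min_width=16, slack=1)
Line 4: ['structure'] (min_width=9, slack=8)
Line 5: ['television'] (min_width=10, slack=7)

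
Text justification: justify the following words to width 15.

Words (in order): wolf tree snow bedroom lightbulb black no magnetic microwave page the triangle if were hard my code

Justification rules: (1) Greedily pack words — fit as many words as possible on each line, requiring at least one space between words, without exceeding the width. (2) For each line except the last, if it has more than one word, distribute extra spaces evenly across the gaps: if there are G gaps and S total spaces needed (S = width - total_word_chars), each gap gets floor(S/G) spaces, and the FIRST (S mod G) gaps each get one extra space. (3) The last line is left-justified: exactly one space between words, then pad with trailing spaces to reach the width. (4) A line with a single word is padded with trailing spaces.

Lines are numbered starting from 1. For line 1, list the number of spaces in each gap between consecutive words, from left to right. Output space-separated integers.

Line 1: ['wolf', 'tree', 'snow'] (min_width=14, slack=1)
Line 2: ['bedroom'] (min_width=7, slack=8)
Line 3: ['lightbulb', 'black'] (min_width=15, slack=0)
Line 4: ['no', 'magnetic'] (min_width=11, slack=4)
Line 5: ['microwave', 'page'] (min_width=14, slack=1)
Line 6: ['the', 'triangle', 'if'] (min_width=15, slack=0)
Line 7: ['were', 'hard', 'my'] (min_width=12, slack=3)
Line 8: ['code'] (min_width=4, slack=11)

Answer: 2 1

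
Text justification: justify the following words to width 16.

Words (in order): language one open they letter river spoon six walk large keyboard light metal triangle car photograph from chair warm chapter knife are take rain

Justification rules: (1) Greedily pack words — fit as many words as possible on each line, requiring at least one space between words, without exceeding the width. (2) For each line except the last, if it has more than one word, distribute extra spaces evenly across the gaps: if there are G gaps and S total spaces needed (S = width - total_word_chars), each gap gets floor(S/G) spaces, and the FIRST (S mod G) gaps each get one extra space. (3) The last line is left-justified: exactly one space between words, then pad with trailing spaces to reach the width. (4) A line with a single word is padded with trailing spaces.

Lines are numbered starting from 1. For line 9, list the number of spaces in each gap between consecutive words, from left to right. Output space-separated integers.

Line 1: ['language', 'one'] (min_width=12, slack=4)
Line 2: ['open', 'they', 'letter'] (min_width=16, slack=0)
Line 3: ['river', 'spoon', 'six'] (min_width=15, slack=1)
Line 4: ['walk', 'large'] (min_width=10, slack=6)
Line 5: ['keyboard', 'light'] (min_width=14, slack=2)
Line 6: ['metal', 'triangle'] (min_width=14, slack=2)
Line 7: ['car', 'photograph'] (min_width=14, slack=2)
Line 8: ['from', 'chair', 'warm'] (min_width=15, slack=1)
Line 9: ['chapter', 'knife'] (min_width=13, slack=3)
Line 10: ['are', 'take', 'rain'] (min_width=13, slack=3)

Answer: 4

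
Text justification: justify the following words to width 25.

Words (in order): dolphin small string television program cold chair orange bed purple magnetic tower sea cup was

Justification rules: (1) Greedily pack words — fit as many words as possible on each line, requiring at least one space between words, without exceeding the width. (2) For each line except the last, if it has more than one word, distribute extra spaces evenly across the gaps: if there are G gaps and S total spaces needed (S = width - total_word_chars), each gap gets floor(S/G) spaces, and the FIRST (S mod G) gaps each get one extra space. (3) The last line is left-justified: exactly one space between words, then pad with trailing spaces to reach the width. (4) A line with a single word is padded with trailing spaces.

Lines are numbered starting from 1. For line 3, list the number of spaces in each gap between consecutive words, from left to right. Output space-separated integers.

Answer: 2 2 1

Derivation:
Line 1: ['dolphin', 'small', 'string'] (min_width=20, slack=5)
Line 2: ['television', 'program', 'cold'] (min_width=23, slack=2)
Line 3: ['chair', 'orange', 'bed', 'purple'] (min_width=23, slack=2)
Line 4: ['magnetic', 'tower', 'sea', 'cup'] (min_width=22, slack=3)
Line 5: ['was'] (min_width=3, slack=22)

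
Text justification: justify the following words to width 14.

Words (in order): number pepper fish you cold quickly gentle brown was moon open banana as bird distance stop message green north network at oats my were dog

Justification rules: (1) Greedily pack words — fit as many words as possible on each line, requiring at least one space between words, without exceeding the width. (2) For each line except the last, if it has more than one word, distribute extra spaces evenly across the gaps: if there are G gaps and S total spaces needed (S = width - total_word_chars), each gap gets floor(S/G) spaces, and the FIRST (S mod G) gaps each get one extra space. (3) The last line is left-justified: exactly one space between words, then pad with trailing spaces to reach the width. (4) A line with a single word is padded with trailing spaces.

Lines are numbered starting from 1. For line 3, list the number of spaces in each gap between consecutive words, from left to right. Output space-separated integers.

Answer: 1

Derivation:
Line 1: ['number', 'pepper'] (min_width=13, slack=1)
Line 2: ['fish', 'you', 'cold'] (min_width=13, slack=1)
Line 3: ['quickly', 'gentle'] (min_width=14, slack=0)
Line 4: ['brown', 'was', 'moon'] (min_width=14, slack=0)
Line 5: ['open', 'banana', 'as'] (min_width=14, slack=0)
Line 6: ['bird', 'distance'] (min_width=13, slack=1)
Line 7: ['stop', 'message'] (min_width=12, slack=2)
Line 8: ['green', 'north'] (min_width=11, slack=3)
Line 9: ['network', 'at'] (min_width=10, slack=4)
Line 10: ['oats', 'my', 'were'] (min_width=12, slack=2)
Line 11: ['dog'] (min_width=3, slack=11)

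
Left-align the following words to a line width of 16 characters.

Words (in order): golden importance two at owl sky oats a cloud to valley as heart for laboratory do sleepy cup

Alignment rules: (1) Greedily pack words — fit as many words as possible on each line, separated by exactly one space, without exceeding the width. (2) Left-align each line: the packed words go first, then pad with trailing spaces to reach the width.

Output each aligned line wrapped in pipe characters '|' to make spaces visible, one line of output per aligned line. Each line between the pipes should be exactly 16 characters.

Answer: |golden          |
|importance two  |
|at owl sky oats |
|a cloud to      |
|valley as heart |
|for laboratory  |
|do sleepy cup   |

Derivation:
Line 1: ['golden'] (min_width=6, slack=10)
Line 2: ['importance', 'two'] (min_width=14, slack=2)
Line 3: ['at', 'owl', 'sky', 'oats'] (min_width=15, slack=1)
Line 4: ['a', 'cloud', 'to'] (min_width=10, slack=6)
Line 5: ['valley', 'as', 'heart'] (min_width=15, slack=1)
Line 6: ['for', 'laboratory'] (min_width=14, slack=2)
Line 7: ['do', 'sleepy', 'cup'] (min_width=13, slack=3)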